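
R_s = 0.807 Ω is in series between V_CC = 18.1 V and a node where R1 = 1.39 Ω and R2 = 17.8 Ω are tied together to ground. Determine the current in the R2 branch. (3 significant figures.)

Parallel bank: R_p = 1/(1/1.39 + 1/17.8) = 1.289 Ω.
V_A by voltage divider: V_A = 18.1 × 1.289/(0.807 + 1.289) = 11.13 V.
Branch current I = V_A/R2 = 11.13/17.8 = 0.6254 A.

I ≈ 0.625 A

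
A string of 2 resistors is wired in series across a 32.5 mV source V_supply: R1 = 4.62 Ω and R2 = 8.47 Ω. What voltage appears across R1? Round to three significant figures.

V ≈ 11.5 mV

ΣR = 4.62 + 8.47 = 13.09 Ω.
V = V_supply · R/ΣR = 32.5 × 0.3529 = 11.47 mV.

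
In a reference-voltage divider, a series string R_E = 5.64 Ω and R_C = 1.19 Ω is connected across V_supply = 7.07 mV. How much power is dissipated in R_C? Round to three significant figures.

The common current is I = 7.07/6.830 = 1.035 mA.
P = I²R = 1.072 × 1.19 = 1.275 µW.

P ≈ 1.28 µW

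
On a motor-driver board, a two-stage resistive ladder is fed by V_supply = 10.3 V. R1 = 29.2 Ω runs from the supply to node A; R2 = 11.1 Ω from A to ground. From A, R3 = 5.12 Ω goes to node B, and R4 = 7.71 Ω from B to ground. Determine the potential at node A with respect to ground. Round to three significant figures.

V_A ≈ 1.74 V

The second stage (R3 + R4 = 12.83 Ω) loads node A in parallel with R2.
R2 ‖ (R3+R4) = 5.951 Ω.
First divider: V_A = V_supply · 5.951/(29.2 + 5.951) = 1.744 V.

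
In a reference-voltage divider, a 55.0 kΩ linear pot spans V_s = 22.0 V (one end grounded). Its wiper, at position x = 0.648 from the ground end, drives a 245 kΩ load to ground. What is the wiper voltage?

V_out ≈ 13.6 V

Split the track: R_lower = x·R_p = 35.64 kΩ, R_upper = (1−x)·R_p = 19.36 kΩ.
R_L loads the lower segment: effective lower R = 31.11 kΩ.
Loaded-divider output: V_out = 22.0 × 0.6164 = 13.56 V.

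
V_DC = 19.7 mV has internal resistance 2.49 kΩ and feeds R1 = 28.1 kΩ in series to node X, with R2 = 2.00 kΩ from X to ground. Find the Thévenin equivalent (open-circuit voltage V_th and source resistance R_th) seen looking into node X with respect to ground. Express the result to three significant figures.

V_th ≈ 1.21 mV, R_th ≈ 1.88 kΩ

R1' = 2.49 + 28.1 = 30.59 kΩ (source resistance + R1).
V_th is the unloaded tap voltage: V_DC · R2/(R1'+R2) = 19.7 × 0.06137 = 1.209 mV.
Looking into X with the source shorted: R_th = R1'·R2/(R1'+R2) = 30.59 × 2.00/32.59 = 1.877 kΩ.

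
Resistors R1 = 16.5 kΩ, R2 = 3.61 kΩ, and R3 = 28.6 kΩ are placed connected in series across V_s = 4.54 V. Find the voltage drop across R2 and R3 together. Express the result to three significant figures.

V ≈ 3.00 V

Total series resistance ΣR = 16.5 + 3.61 + 28.6 = 48.71 kΩ.
R_{R2..R3} = 3.61 + 28.6 = 32.21 kΩ.
V = V_s · R/ΣR = 4.54 × 0.6613 = 3.002 V.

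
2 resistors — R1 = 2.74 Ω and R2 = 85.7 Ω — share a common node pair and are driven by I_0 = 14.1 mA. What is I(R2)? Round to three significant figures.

I ≈ 0.437 mA

With just two branches, the current splits inversely with resistance.
So I = 14.1 × 2.74/88.44 = 0.4368 mA.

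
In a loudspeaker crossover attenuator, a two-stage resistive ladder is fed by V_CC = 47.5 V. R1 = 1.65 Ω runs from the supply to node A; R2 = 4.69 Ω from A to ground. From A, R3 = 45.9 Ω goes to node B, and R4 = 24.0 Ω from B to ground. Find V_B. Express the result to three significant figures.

V_B ≈ 11.9 V

Node A sees R2 in parallel with the series input of stage 2, R3 + R4 = 69.90 Ω.
R2 ‖ (R3+R4) = 4.395 Ω.
First divider: V_A = V_CC · 4.395/(1.65 + 4.395) = 34.53 V.
Then the unloaded second divider: V_B = V_A × R4/(R3+R4) = 34.53 × 0.3433 = 11.86 V.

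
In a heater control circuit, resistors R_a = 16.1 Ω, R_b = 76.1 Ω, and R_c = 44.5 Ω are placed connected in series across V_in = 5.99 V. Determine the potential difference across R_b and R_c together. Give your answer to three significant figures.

V ≈ 5.28 V

Series total: ΣR = 16.1 + 76.1 + 44.5 = 136.7 Ω.
R_{R_b..R_c} = 76.1 + 44.5 = 120.6 Ω.
V = V_in · R/ΣR = 5.99 × 0.8822 = 5.285 V.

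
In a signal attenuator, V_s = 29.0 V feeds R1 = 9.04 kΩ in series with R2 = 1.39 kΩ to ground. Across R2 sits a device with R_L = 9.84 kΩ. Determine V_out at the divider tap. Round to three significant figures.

V_out ≈ 3.44 V

R2 ‖ R_L = (1.39 × 9.84)/(1.39 + 9.84) = 1.218 kΩ.
Now apply the divider: V_out = 29.0 × 0.1187 = 3.443 V.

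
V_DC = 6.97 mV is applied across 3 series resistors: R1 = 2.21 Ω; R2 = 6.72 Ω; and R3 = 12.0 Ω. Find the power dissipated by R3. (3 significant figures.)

The common current is I = 6.97/20.93 = 0.3330 mA.
V(R3) = I·R = 3.996 mV; P = V·I = 3.996 × 0.3330 = 1.331 µW.

P ≈ 1.33 µW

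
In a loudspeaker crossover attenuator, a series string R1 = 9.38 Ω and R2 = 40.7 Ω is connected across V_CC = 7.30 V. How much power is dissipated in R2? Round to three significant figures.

ΣR = 50.08 Ω → I = 7.30/50.08 = 0.1458 A.
V(R2) = I·R = 5.933 V; P = V·I = 5.933 × 0.1458 = 0.8648 W.

P ≈ 0.865 W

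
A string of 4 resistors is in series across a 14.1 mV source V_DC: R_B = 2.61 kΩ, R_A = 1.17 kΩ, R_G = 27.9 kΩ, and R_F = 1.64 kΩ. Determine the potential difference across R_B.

Series total: ΣR = 2.61 + 1.17 + 27.9 + 1.64 = 33.32 kΩ.
By the voltage-divider rule, V = 14.1 × 2.610/33.32 = 1.104 mV.

V ≈ 1.10 mV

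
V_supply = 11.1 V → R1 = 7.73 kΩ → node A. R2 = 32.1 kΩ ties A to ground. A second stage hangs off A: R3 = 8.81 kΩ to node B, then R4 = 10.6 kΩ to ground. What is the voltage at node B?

Looking into the second stage from A: R3 + R4 = 19.41 kΩ appears in parallel with R2.
R2 ‖ (R3+R4) = 12.10 kΩ.
First divider: V_A = V_supply · 12.10/(7.73 + 12.10) = 6.772 V.
V_B = V_A × 0.5461 = 3.698 V.

V_B ≈ 3.70 V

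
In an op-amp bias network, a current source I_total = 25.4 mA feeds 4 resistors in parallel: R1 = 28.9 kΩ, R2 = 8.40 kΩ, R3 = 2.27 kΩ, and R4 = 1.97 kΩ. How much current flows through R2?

I ≈ 2.74 mA

Conductances: ΣG = 1/28.9 + 1/8.40 + 1/2.27 + 1/1.97 = 1.102 (1/kΩ).
Current divider: I(R2) = I_total · G_k/ΣG = 25.4 × (0.1190/1.102) = 25.4 × 0.1080 = 2.744 mA.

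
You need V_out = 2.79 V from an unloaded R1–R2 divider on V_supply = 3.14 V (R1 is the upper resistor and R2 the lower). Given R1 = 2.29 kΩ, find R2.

R2 ≈ 18.3 kΩ

Required fraction k = V_out/V_supply = 0.8885.
Rearranging, R2 = R1·k/(1−k) = 2.29 × 7.971 = 18.25 kΩ.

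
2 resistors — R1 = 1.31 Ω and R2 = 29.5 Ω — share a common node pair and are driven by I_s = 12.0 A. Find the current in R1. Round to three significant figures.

Two-branch current divider: I_k = I_s · R_other/(R_1 + R_2).
I(R1) = 12.0 × 29.5/(1.31 + 29.5) = 12.0 × 0.9575 = 11.49 A.

I ≈ 11.5 A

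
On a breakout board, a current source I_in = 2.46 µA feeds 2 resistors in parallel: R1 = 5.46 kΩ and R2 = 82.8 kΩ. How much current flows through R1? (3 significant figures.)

With just two branches, the current splits inversely with resistance.
So I = 2.46 × 82.8/88.26 = 2.308 µA.

I ≈ 2.31 µA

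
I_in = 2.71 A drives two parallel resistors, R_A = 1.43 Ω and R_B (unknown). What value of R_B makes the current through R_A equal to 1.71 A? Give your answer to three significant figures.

Two-branch current divider: I_A = I_in · R_B/(R_A + R_B).
With f = 0.6310, R_B = R_A · f/(1−f) = 1.43 × 1.710 = 2.445 Ω.

R_B ≈ 2.45 Ω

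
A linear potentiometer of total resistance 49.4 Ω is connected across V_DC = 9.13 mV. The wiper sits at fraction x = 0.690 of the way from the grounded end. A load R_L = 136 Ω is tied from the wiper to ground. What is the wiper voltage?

Lower segment x·R_p = 34.09 Ω; upper segment (1−x)·R_p = 15.31 Ω.
R_L loads the lower segment: effective lower R = 27.26 Ω.
V_out = 9.13 × 27.26/(15.31 + 27.26) = 5.846 mV.
(Unloaded: V_out = x·V_DC = 6.30 mV.)

V_out ≈ 5.85 mV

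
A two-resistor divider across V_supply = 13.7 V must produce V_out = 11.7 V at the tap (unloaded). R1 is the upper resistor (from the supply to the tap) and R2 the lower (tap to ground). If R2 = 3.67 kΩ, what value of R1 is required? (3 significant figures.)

The divider ratio is R2/(R1+R2) = 11.7/13.7 = 0.8540.
R1 = R2·(1/k − 1) = 3.67 × 0.1709 = 0.6274 kΩ.

R1 ≈ 0.627 kΩ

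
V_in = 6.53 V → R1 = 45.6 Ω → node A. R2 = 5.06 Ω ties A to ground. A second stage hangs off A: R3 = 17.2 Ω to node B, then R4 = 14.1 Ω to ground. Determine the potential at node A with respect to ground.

V_A ≈ 0.569 V

Node A sees R2 in parallel with the series input of stage 2, R3 + R4 = 31.30 Ω.
R2 ‖ (R3+R4) = 4.356 Ω.
V_A = 6.53 × 4.356/(45.6 + 4.356) = 0.5694 V.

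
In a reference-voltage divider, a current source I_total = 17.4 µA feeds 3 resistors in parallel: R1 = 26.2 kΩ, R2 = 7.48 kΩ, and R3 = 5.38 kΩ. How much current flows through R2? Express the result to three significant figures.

I ≈ 6.50 µA

Total conductance ΣG = 1/26.2 + 1/7.48 + 1/5.38 = 0.3577 (units of 1/kΩ).
R2 takes the fraction G_k/ΣG = 0.1337/0.3577 = 0.3737, so I = 17.4 × 0.3737 = 6.503 µA.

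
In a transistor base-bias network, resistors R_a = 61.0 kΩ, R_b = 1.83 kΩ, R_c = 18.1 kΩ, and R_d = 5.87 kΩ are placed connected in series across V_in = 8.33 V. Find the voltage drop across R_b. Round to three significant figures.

Series total: ΣR = 61.0 + 1.83 + 18.1 + 5.87 = 86.80 kΩ.
Voltage divider: V = V_in · (1.830 / 86.80) = 8.33 × 0.02108 = 0.1756 V.

V ≈ 0.176 V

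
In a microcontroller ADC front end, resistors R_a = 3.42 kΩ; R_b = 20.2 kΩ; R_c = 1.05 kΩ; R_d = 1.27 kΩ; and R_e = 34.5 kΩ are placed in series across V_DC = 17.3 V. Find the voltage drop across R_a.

Total series resistance ΣR = 3.42 + 20.2 + 1.05 + 1.27 + 34.5 = 60.44 kΩ.
Voltage divider: V = V_DC · (3.420 / 60.44) = 17.3 × 0.05659 = 0.9789 V.

V ≈ 0.979 V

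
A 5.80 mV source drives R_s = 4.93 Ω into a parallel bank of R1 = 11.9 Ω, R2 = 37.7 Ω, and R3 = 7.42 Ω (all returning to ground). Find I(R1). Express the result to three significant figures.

I ≈ 0.221 mA

Equivalent of the parallel group: R_p = 4.076 Ω.
V_A by voltage divider: V_A = 5.80 × 4.076/(4.93 + 4.076) = 2.625 mV.
Branch current I = V_A/R1 = 2.625/11.9 = 0.2206 mA.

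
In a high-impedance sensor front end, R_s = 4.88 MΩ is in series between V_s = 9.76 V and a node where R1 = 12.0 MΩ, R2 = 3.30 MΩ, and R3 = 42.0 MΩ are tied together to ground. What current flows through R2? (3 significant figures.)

I ≈ 0.985 µA

Combine the parallel branches: R_p = (1/12.0 + 1/3.30 + 1/42.0)⁻¹ = 2.438 MΩ.
Node voltage V_A = V_s · R_p/(R_s + R_p) = 9.76 × 0.3332 = 3.252 V.
I(R2) = V_A / R2 = 3.252/3.30 = 0.9853 µA.
(Check via current divider: I_total = 1.334 µA; share G_k/ΣG = 0.7388 → same result.)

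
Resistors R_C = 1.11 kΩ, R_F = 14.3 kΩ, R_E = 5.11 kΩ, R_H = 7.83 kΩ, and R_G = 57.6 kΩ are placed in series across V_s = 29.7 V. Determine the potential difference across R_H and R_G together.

Series total: ΣR = 1.11 + 14.3 + 5.11 + 7.83 + 57.6 = 85.95 kΩ.
R_{R_H..R_G} = 7.83 + 57.6 = 65.43 kΩ.
Voltage divider: V = V_s · (65.43 / 85.95) = 29.7 × 0.7613 = 22.61 V.

V ≈ 22.6 V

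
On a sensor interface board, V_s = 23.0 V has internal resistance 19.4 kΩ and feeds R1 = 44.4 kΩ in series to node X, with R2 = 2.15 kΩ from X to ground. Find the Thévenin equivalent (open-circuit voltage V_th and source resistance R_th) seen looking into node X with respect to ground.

R1' = 19.4 + 44.4 = 63.80 kΩ (source resistance + R1).
With X open, the divider is unloaded: V_th = 23.0 × 2.15/65.95 = 0.7498 V.
With V_s suppressed (replaced by a short), R_th = R1' ‖ R2 = (63.80 × 2.15)/(63.80 + 2.15) = 2.080 kΩ.

V_th ≈ 0.750 V, R_th ≈ 2.08 kΩ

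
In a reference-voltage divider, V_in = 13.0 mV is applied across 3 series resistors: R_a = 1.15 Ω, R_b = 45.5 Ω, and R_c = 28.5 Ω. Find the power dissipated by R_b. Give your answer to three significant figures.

P ≈ 1.36 µW

The common current is I = 13.0/75.15 = 0.1730 mA.
P(R_b) = I²·R_b = (0.1730)² × 45.5 = 1.362 µW.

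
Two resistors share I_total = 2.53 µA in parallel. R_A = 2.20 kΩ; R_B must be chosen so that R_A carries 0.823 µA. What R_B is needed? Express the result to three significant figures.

The fraction through R_A equals R_B/(R_A+R_B).
With f = 0.3253, R_B = R_A · f/(1−f) = 2.20 × 0.4821 = 1.061 kΩ.

R_B ≈ 1.06 kΩ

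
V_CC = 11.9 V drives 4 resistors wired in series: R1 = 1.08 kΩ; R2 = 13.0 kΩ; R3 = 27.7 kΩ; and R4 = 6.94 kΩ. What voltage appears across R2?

ΣR = 1.08 + 13.0 + 27.7 + 6.94 = 48.72 kΩ.
By the voltage-divider rule, V = 11.9 × 13.00/48.72 = 3.175 V.

V ≈ 3.18 V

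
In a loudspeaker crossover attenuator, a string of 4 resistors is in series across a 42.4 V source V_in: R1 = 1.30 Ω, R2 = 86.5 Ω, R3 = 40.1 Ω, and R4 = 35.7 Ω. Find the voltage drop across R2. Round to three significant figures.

V ≈ 22.4 V

ΣR = 1.30 + 86.5 + 40.1 + 35.7 = 163.6 Ω.
V = V_in · R/ΣR = 42.4 × 0.5287 = 22.42 V.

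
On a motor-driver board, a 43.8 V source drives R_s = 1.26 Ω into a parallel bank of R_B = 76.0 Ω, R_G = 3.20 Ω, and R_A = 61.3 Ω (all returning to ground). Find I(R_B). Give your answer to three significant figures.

Equivalent of the parallel group: R_p = 2.924 Ω.
V_A by voltage divider: V_A = 43.8 × 2.924/(1.26 + 2.924) = 30.61 V.
Branch current I = V_A/R_B = 30.61/76.0 = 0.4028 A.
(Check via current divider: I_total = 10.47 A; share G_k/ΣG = 0.03848 → same result.)

I ≈ 0.403 A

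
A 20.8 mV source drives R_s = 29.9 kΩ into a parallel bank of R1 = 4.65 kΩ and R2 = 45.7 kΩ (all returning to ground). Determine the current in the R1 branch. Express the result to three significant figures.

Combine the parallel branches: R_p = (1/4.65 + 1/45.7)⁻¹ = 4.221 kΩ.
Node voltage V_A = V_in · R_p/(R_s + R_p) = 20.8 × 0.1237 = 2.573 mV.
I(R1) = V_A / R1 = 2.573/4.65 = 0.5533 µA.
(Equivalently: I_total = 0.6096 µA, then current-divider fraction G_k/ΣG = 0.9076.)

I ≈ 0.553 µA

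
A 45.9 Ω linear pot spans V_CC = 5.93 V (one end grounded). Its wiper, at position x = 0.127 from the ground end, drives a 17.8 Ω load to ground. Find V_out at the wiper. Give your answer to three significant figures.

Split the track: R_lower = x·R_p = 5.829 Ω, R_upper = (1−x)·R_p = 40.07 Ω.
Lower segment in parallel with the load: 5.829 ‖ 17.8 = 4.391 Ω.
V_out = 5.93 × 4.391/(40.07 + 4.391) = 0.5857 V.
(Unloaded: V_out = x·V_CC = 0.753 V.)

V_out ≈ 0.586 V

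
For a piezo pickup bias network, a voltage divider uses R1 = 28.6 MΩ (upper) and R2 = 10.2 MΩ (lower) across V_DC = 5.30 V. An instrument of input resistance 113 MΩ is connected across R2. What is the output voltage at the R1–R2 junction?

V_out ≈ 1.31 V

The load sits in parallel with R2, giving an effective lower resistance R2' = R2·R_L/(R2+R_L) = 9.356 MΩ.
Voltage divider with the loaded lower leg: V_out = 5.30 × 9.356/(28.6 + 9.356) = 5.30 × 0.2465 = 1.306 V.
(Unloaded it would be 1.39 V; the load pulls it down.)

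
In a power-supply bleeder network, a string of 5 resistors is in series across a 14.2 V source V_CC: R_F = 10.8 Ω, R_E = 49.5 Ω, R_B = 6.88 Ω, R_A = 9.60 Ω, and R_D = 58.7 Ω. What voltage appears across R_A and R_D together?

Total series resistance ΣR = 10.8 + 49.5 + 6.88 + 9.60 + 58.7 = 135.5 Ω.
R_{R_A..R_D} = 9.60 + 58.7 = 68.30 Ω.
By the voltage-divider rule, V = 14.2 × 68.30/135.5 = 7.159 V.

V ≈ 7.16 V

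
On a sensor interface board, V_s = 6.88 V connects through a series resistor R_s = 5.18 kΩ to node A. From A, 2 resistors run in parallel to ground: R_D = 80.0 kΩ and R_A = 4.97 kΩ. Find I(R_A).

Combine the parallel branches: R_p = (1/80.0 + 1/4.97)⁻¹ = 4.679 kΩ.
Node voltage V_A = V_s · R_p/(R_s + R_p) = 6.88 × 0.4746 = 3.265 V.
Branch current I = V_A/R_A = 3.265/4.97 = 0.6570 mA.

I ≈ 0.657 mA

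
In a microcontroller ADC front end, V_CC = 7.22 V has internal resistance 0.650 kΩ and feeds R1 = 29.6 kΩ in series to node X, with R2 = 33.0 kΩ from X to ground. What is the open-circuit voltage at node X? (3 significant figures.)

V_th ≈ 3.77 V

R1' = 0.650 + 29.6 = 30.25 kΩ (source resistance + R1).
Open-circuit (no load on X): V_th = V_CC · R2/(R1' + R2) = 7.22 × 33.0/(30.25 + 33.0) = 3.767 V.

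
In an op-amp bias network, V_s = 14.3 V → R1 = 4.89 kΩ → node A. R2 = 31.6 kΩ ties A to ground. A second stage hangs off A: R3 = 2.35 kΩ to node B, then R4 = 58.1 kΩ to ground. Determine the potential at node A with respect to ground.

Node A sees R2 in parallel with the series input of stage 2, R3 + R4 = 60.45 kΩ.
Effective lower resistance at A: R2 ‖ 60.45 = 20.75 kΩ.
So V_A = 14.3 × 0.8093 = 11.57 V.

V_A ≈ 11.6 V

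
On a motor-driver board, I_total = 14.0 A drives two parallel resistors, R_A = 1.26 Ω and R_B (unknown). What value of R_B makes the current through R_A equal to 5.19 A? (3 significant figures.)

In a two-way split, I_A/I_total = R_B/(R_A + R_B).
With f = 0.3707, R_B = R_A · f/(1−f) = 1.26 × 0.5891 = 0.7423 Ω.

R_B ≈ 0.742 Ω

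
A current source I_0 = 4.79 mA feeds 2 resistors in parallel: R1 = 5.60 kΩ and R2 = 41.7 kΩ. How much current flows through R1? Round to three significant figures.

Two-branch current divider: I_k = I_0 · R_other/(R_1 + R_2).
I(R1) = 4.79 × 41.7/(5.60 + 41.7) = 4.79 × 0.8816 = 4.223 mA.

I ≈ 4.22 mA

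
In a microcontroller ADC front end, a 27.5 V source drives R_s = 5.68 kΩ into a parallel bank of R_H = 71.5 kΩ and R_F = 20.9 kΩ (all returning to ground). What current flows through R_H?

I ≈ 0.285 mA

Combine the parallel branches: R_p = (1/71.5 + 1/20.9)⁻¹ = 16.17 kΩ.
Node voltage V_A = V_in · R_p/(R_s + R_p) = 27.5 × 0.7401 = 20.35 V.
I(R_H) = V_A / R_H = 20.35/71.5 = 0.2846 mA.
(Equivalently: I_total = 1.258 mA, then current-divider fraction G_k/ΣG = 0.2262.)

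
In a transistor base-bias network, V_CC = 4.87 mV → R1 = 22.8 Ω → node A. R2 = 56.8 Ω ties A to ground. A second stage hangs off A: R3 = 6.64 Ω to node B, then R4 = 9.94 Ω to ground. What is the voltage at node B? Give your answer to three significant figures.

V_B ≈ 1.05 mV

Node A sees R2 in parallel with the series input of stage 2, R3 + R4 = 16.58 Ω.
R2 ‖ (R3+R4) = 12.83 Ω.
So V_A = 4.87 × 0.3602 = 1.754 mV.
Stage 2 is unloaded, so V_B = V_A · R4/(R3+R4) = 1.754 × 9.94/16.58 = 1.052 mV.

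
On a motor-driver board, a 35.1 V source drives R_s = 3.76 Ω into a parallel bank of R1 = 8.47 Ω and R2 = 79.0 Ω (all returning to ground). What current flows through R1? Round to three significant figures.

Parallel bank: R_p = 1/(1/8.47 + 1/79.0) = 7.650 Ω.
V_A by voltage divider: V_A = 35.1 × 7.650/(3.76 + 7.650) = 23.53 V.
I(R1) = V_A / R1 = 23.53/8.47 = 2.778 A.
(Check via current divider: I_total = 3.076 A; share G_k/ΣG = 0.9032 → same result.)

I ≈ 2.78 A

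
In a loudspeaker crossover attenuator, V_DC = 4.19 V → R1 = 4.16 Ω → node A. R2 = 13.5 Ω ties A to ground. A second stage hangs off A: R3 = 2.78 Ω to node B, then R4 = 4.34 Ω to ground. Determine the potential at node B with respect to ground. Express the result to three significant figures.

V_B ≈ 1.35 V

Looking into the second stage from A: R3 + R4 = 7.120 Ω appears in parallel with R2.
Effective lower resistance at A: R2 ‖ 7.120 = 4.661 Ω.
First divider: V_A = V_DC · 4.661/(4.16 + 4.661) = 2.214 V.
V_B = V_A × 0.6096 = 1.350 V.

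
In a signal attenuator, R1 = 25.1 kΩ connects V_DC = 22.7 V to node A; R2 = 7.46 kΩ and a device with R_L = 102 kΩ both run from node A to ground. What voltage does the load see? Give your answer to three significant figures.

V_out ≈ 4.92 V

The load sits in parallel with R2, giving an effective lower resistance R2' = R2·R_L/(R2+R_L) = 6.952 kΩ.
Voltage divider with the loaded lower leg: V_out = 22.7 × 6.952/(25.1 + 6.952) = 22.7 × 0.2169 = 4.923 V.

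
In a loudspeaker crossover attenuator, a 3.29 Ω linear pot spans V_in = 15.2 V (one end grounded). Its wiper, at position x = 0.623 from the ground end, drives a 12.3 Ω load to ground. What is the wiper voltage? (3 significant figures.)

V_out ≈ 8.91 V

The pot divides into 1.240 Ω above the wiper and 2.050 Ω below.
R_L loads the lower segment: effective lower R = 1.757 Ω.
Then V_out = V_in · 1.757/(1.240 + 1.757) = 8.910 V.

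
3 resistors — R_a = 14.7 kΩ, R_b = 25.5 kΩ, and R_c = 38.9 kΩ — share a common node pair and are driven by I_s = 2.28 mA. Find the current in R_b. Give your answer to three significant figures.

ΣG = 1/14.7 + 1/25.5 + 1/38.9 = 0.1329.
By the current-divider rule, I = I_s · G_k/ΣG = 2.28 × 0.2950 = 0.6725 mA.

I ≈ 0.673 mA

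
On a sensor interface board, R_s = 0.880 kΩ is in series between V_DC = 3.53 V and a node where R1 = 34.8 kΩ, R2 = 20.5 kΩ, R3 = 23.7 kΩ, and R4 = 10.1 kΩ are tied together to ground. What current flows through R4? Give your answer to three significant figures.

Equivalent of the parallel group: R_p = 4.572 kΩ.
Node voltage V_A = V_DC · R_p/(R_s + R_p) = 3.53 × 0.8386 = 2.960 V.
I(R4) = V_A / R4 = 2.960/10.1 = 0.2931 mA.
(Check via current divider: I_total = 0.6475 mA; share G_k/ΣG = 0.4527 → same result.)

I ≈ 0.293 mA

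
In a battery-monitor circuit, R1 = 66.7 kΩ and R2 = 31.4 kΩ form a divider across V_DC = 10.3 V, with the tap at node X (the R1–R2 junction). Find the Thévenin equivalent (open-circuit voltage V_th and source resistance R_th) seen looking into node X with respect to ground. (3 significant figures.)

Open-circuit (no load on X): V_th = V_DC · R2/(R1 + R2) = 10.3 × 31.4/(66.70 + 31.4) = 3.297 V.
With V_DC suppressed (replaced by a short), R_th = R1 ‖ R2 = (66.70 × 31.4)/(66.70 + 31.4) = 21.35 kΩ.

V_th ≈ 3.30 V, R_th ≈ 21.3 kΩ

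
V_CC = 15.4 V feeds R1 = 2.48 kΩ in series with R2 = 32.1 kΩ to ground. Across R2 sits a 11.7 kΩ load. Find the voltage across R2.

V_out ≈ 11.9 V

R2 ‖ R_L = (32.1 × 11.7)/(32.1 + 11.7) = 8.575 kΩ.
Voltage divider with the loaded lower leg: V_out = 15.4 × 8.575/(2.48 + 8.575) = 15.4 × 0.7757 = 11.95 V.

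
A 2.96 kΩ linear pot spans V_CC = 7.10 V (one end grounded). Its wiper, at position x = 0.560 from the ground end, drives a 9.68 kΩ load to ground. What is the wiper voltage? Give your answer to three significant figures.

Split the track: R_lower = x·R_p = 1.658 kΩ, R_upper = (1−x)·R_p = 1.302 kΩ.
(x·R_p) ‖ R_L = 1.415 kΩ.
Then V_out = V_CC · 1.415/(1.302 + 1.415) = 3.697 V.

V_out ≈ 3.70 V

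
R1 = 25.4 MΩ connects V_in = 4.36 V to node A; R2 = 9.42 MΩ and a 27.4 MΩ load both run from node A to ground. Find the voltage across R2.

First combine the lower leg with the load: R2 ‖ R_L = 7.010 MΩ.
Then V_out = V_in · R2'/(R1 + R2') = 4.36 × 7.010/32.41 = 0.9430 V.

V_out ≈ 0.943 V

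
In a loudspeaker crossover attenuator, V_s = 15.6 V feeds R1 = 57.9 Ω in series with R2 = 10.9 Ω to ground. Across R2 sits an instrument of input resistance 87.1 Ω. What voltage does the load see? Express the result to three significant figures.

The load sits in parallel with R2, giving an effective lower resistance R2' = R2·R_L/(R2+R_L) = 9.688 Ω.
Now apply the divider: V_out = 15.6 × 0.1433 = 2.236 V.
(Unloaded it would be 2.47 V; the load pulls it down.)

V_out ≈ 2.24 V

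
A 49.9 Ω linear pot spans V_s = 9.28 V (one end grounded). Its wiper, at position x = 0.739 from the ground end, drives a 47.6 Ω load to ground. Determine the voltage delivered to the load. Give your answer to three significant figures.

V_out ≈ 5.70 V

The pot divides into 13.02 Ω above the wiper and 36.88 Ω below.
R_L loads the lower segment: effective lower R = 20.78 Ω.
V_out = 9.28 × 20.78/(13.02 + 20.78) = 5.704 V.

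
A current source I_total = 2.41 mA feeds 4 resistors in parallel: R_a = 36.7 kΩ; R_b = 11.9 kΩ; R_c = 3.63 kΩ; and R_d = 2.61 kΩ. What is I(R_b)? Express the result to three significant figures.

I ≈ 0.263 mA

Total conductance ΣG = 1/36.7 + 1/11.9 + 1/3.63 + 1/2.61 = 0.7699 (units of 1/kΩ).
Current divider: I(R_b) = I_total · G_k/ΣG = 2.41 × (0.08403/0.7699) = 2.41 × 0.1091 = 0.2630 mA.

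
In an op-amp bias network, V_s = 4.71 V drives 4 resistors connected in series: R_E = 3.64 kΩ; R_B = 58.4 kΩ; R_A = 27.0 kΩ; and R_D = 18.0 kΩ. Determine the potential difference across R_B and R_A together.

V ≈ 3.76 V

Total series resistance ΣR = 3.64 + 58.4 + 27.0 + 18.0 = 107.0 kΩ.
R_{R_B..R_A} = 58.4 + 27.0 = 85.40 kΩ.
By the voltage-divider rule, V = 4.71 × 85.40/107.0 = 3.758 V.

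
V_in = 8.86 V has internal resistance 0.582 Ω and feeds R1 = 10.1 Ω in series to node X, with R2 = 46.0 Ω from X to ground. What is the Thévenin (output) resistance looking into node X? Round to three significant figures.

R1' = 0.582 + 10.1 = 10.68 Ω (source resistance + R1).
Looking into X with the source shorted: R_th = R1'·R2/(R1'+R2) = 10.68 × 46.0/56.68 = 8.669 Ω.

R_th ≈ 8.67 Ω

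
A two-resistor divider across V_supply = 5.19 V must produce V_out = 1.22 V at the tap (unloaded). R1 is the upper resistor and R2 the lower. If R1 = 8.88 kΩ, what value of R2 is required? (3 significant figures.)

V_out/V_supply = R2/(R1+R2) = 0.2351.
R2 = R1 · 0.2351/(1 − 0.2351) = 2.729 kΩ.

R2 ≈ 2.73 kΩ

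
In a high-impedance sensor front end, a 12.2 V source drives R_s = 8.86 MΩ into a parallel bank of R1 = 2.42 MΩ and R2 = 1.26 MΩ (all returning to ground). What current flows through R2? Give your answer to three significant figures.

I ≈ 0.828 µA

Combine the parallel branches: R_p = (1/2.42 + 1/1.26)⁻¹ = 0.8286 MΩ.
Node voltage V_A = V_DC · R_p/(R_s + R_p) = 12.2 × 0.08552 = 1.043 V.
I(R2) = V_A / R2 = 1.043/1.26 = 0.8281 µA.
(Check via current divider: I_total = 1.259 µA; share G_k/ΣG = 0.6576 → same result.)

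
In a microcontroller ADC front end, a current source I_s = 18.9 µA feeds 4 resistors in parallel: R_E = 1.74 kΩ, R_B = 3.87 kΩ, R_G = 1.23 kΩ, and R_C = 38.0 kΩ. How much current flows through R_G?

I ≈ 9.19 µA

Total conductance ΣG = 1/1.74 + 1/3.87 + 1/1.23 + 1/38.0 = 1.672 (units of 1/kΩ).
Current divider: I(R_G) = I_s · G_k/ΣG = 18.9 × (0.8130/1.672) = 18.9 × 0.4861 = 9.188 µA.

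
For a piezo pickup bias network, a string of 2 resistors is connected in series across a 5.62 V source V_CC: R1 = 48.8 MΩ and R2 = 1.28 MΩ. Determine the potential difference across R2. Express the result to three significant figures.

V ≈ 0.144 V

ΣR = 48.8 + 1.28 = 50.08 MΩ.
V = V_CC · R/ΣR = 5.62 × 0.02556 = 0.1436 V.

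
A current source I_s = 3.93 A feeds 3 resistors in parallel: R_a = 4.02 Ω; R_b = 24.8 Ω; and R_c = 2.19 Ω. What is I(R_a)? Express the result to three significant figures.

Conductances: ΣG = 1/4.02 + 1/24.8 + 1/2.19 = 0.7457 (1/Ω).
Current divider: I(R_a) = I_s · G_k/ΣG = 3.93 × (0.2488/0.7457) = 3.93 × 0.3336 = 1.311 A.

I ≈ 1.31 A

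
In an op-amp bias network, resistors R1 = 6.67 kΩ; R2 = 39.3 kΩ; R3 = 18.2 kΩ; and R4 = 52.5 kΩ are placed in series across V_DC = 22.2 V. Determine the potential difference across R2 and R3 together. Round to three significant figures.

V ≈ 10.9 V

ΣR = 6.67 + 39.3 + 18.2 + 52.5 = 116.7 kΩ.
R_{R2..R3} = 39.3 + 18.2 = 57.50 kΩ.
V = V_DC · R/ΣR = 22.2 × 0.4928 = 10.94 V.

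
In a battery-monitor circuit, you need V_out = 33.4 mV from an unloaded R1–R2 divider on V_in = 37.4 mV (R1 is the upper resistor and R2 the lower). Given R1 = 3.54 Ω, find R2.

Required fraction k = V_out/V_in = 0.8930.
So R2 = R1 · V_out/(V_in − V_out) = 3.54 × 33.4/(37.4 − 33.4) = 3.54 × 8.350 = 29.56 Ω.

R2 ≈ 29.6 Ω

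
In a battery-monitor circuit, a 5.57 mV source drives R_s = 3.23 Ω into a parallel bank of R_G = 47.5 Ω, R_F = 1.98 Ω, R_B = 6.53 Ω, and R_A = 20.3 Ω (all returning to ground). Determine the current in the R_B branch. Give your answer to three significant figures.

I ≈ 0.254 mA

Equivalent of the parallel group: R_p = 1.373 Ω.
Node voltage V_A = V_supply · R_p/(R_s + R_p) = 5.57 × 0.2982 = 1.661 mV.
Branch current I = V_A/R_B = 1.661/6.53 = 0.2544 mA.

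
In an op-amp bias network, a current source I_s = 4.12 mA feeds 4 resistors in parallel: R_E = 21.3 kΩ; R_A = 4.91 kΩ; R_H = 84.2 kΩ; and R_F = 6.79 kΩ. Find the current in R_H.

I ≈ 0.119 mA

Total conductance ΣG = 1/21.3 + 1/4.91 + 1/84.2 + 1/6.79 = 0.4098 (units of 1/kΩ).
Current divider: I(R_H) = I_s · G_k/ΣG = 4.12 × (0.01188/0.4098) = 4.12 × 0.02898 = 0.1194 mA.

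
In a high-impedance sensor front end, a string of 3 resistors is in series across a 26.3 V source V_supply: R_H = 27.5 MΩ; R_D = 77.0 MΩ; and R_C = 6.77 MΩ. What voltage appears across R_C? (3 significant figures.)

V ≈ 1.60 V

ΣR = 27.5 + 77.0 + 6.77 = 111.3 MΩ.
Voltage divider: V = V_supply · (6.770 / 111.3) = 26.3 × 0.06084 = 1.600 V.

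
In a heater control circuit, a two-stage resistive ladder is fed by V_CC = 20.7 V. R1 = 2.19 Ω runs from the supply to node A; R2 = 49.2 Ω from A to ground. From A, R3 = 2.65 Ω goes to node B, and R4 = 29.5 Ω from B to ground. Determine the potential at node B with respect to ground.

V_B ≈ 17.1 V

Looking into the second stage from A: R3 + R4 = 32.15 Ω appears in parallel with R2.
Effective lower resistance at A: R2 ‖ 32.15 = 19.44 Ω.
So V_A = 20.7 × 0.8988 = 18.60 V.
V_B = V_A × 0.9176 = 17.07 V.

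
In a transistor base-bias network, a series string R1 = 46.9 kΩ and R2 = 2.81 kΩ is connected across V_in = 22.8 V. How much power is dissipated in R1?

P ≈ 9.87 mW

The common current is I = 22.8/49.71 = 0.4587 mA.
V(R1) = I·R = 21.51 V; P = V·I = 21.51 × 0.4587 = 9.866 mW.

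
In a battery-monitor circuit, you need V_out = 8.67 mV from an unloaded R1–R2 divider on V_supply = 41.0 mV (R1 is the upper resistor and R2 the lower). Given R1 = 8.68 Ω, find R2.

Required fraction k = V_out/V_supply = 0.2115.
Rearranging, R2 = R1·k/(1−k) = 8.68 × 0.2682 = 2.328 Ω.

R2 ≈ 2.33 Ω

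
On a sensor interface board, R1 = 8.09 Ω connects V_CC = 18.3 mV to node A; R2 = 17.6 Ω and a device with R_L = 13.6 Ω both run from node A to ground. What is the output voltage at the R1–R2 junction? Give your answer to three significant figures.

V_out ≈ 8.91 mV

R2 ‖ R_L = (17.6 × 13.6)/(17.6 + 13.6) = 7.672 Ω.
Now apply the divider: V_out = 18.3 × 0.4867 = 8.907 mV.
(Unloaded it would be 12.5 mV; the load pulls it down.)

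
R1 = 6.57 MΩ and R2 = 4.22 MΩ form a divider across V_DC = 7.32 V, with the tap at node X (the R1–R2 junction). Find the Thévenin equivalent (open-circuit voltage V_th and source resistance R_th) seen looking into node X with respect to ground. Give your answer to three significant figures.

V_th ≈ 2.86 V, R_th ≈ 2.57 MΩ

Open-circuit (no load on X): V_th = V_DC · R2/(R1 + R2) = 7.32 × 4.22/(6.570 + 4.22) = 2.863 V.
Looking into X with the source shorted: R_th = R1·R2/(R1+R2) = 6.570 × 4.22/10.79 = 2.570 MΩ.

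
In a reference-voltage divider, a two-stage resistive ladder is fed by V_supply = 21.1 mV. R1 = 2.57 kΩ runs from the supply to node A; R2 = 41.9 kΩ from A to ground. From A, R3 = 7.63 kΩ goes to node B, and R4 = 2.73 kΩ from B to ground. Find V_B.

V_B ≈ 4.25 mV

The second stage (R3 + R4 = 10.36 kΩ) loads node A in parallel with R2.
Effective lower resistance at A: R2 ‖ 10.36 = 8.306 kΩ.
First divider: V_A = V_supply · 8.306/(2.57 + 8.306) = 16.11 mV.
Stage 2 is unloaded, so V_B = V_A · R4/(R3+R4) = 16.11 × 2.73/10.36 = 4.246 mV.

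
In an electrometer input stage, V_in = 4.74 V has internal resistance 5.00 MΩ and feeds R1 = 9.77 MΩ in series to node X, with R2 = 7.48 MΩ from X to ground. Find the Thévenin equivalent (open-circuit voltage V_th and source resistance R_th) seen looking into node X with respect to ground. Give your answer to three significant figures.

R1' = 5.00 + 9.77 = 14.77 MΩ (source resistance + R1).
Open-circuit (no load on X): V_th = V_in · R2/(R1' + R2) = 4.74 × 7.48/(14.77 + 7.48) = 1.593 V.
Looking into X with the source shorted: R_th = R1'·R2/(R1'+R2) = 14.77 × 7.48/22.25 = 4.965 MΩ.

V_th ≈ 1.59 V, R_th ≈ 4.97 MΩ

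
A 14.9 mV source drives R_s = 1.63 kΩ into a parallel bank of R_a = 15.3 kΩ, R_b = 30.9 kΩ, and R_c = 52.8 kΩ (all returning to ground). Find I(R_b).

Equivalent of the parallel group: R_p = 8.572 kΩ.
Node voltage V_A = V_in · R_p/(R_s + R_p) = 14.9 × 0.8402 = 12.52 mV.
Branch current I = V_A/R_b = 12.52/30.9 = 0.4052 µA.

I ≈ 0.405 µA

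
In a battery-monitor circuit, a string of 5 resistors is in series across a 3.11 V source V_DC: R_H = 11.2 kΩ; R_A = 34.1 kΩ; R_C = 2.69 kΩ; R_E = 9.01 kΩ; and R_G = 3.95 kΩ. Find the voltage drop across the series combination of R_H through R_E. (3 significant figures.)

V ≈ 2.91 V

Series total: ΣR = 11.2 + 34.1 + 2.69 + 9.01 + 3.95 = 60.95 kΩ.
R_{R_H..R_E} = 11.2 + 34.1 + 2.69 + 9.01 = 57.00 kΩ.
By the voltage-divider rule, V = 3.11 × 57.00/60.95 = 2.908 V.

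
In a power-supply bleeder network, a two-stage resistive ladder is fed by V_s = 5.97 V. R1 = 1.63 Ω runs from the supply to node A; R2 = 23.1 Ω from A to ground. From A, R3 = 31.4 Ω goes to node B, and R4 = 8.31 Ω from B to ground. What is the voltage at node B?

Node A sees R2 in parallel with the series input of stage 2, R3 + R4 = 39.71 Ω.
R2 ‖ (R3+R4) = 14.60 Ω.
So V_A = 5.97 × 0.8996 = 5.371 V.
Then the unloaded second divider: V_B = V_A × R4/(R3+R4) = 5.371 × 0.2093 = 1.124 V.

V_B ≈ 1.12 V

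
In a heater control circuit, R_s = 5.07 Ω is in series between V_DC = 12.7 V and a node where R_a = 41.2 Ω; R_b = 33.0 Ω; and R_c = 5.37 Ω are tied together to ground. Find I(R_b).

Parallel bank: R_p = 1/(1/41.2 + 1/33.0 + 1/5.37) = 4.153 Ω.
V_A = 12.7 × 4.153/9.223 = 5.719 V.
Branch current I = V_A/R_b = 5.719/33.0 = 0.1733 A.
(Equivalently: I_total = 1.377 A, then current-divider fraction G_k/ΣG = 0.1258.)

I ≈ 0.173 A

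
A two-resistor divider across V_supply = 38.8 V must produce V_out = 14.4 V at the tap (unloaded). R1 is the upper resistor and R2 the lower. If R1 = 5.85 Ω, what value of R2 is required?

V_out/V_supply = R2/(R1+R2) = 0.3711.
Rearranging, R2 = R1·k/(1−k) = 5.85 × 0.5902 = 3.452 Ω.

R2 ≈ 3.45 Ω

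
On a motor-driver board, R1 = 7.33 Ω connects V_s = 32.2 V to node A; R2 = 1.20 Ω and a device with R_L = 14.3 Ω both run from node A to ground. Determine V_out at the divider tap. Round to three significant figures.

V_out ≈ 4.23 V

The load sits in parallel with R2, giving an effective lower resistance R2' = R2·R_L/(R2+R_L) = 1.107 Ω.
Now apply the divider: V_out = 32.2 × 0.1312 = 4.225 V.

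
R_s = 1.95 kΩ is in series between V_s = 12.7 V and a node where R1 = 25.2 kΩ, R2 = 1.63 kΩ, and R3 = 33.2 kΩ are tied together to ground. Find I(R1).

Parallel bank: R_p = 1/(1/25.2 + 1/1.63 + 1/33.2) = 1.463 kΩ.
V_A = 12.7 × 1.463/3.413 = 5.445 V.
I(R1) = V_A / R1 = 5.445/25.2 = 0.2161 mA.

I ≈ 0.216 mA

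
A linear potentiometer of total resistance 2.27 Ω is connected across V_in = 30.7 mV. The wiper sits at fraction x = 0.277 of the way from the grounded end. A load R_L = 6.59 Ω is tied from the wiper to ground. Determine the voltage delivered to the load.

V_out ≈ 7.96 mV

Lower segment x·R_p = 0.6288 Ω; upper segment (1−x)·R_p = 1.641 Ω.
Lower segment in parallel with the load: 0.6288 ‖ 6.59 = 0.5740 Ω.
Loaded-divider output: V_out = 30.7 × 0.2591 = 7.955 mV.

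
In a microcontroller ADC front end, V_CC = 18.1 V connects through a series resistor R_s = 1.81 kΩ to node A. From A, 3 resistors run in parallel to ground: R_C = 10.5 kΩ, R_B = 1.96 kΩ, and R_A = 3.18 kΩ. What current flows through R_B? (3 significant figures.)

I ≈ 3.47 mA

Combine the parallel branches: R_p = (1/10.5 + 1/1.96 + 1/3.18)⁻¹ = 1.087 kΩ.
V_A by voltage divider: V_A = 18.1 × 1.087/(1.81 + 1.087) = 6.792 V.
Branch current I = V_A/R_B = 6.792/1.96 = 3.465 mA.
(Equivalently: I_total = 6.248 mA, then current-divider fraction G_k/ΣG = 0.5546.)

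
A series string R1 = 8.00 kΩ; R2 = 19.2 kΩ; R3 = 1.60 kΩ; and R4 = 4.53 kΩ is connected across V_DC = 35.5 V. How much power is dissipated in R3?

The common current is I = 35.5/33.33 = 1.065 mA.
V(R3) = I·R = 1.704 V; P = V·I = 1.704 × 1.065 = 1.815 mW.

P ≈ 1.82 mW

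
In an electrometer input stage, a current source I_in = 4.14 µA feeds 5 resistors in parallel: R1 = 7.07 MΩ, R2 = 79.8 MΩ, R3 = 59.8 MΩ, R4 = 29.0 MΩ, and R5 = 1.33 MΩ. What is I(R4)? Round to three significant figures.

Conductances: ΣG = 1/7.07 + 1/79.8 + 1/59.8 + 1/29.0 + 1/1.33 = 0.9571 (1/MΩ).
Current divider: I(R4) = I_in · G_k/ΣG = 4.14 × (0.03448/0.9571) = 4.14 × 0.03603 = 0.1492 µA.

I ≈ 0.149 µA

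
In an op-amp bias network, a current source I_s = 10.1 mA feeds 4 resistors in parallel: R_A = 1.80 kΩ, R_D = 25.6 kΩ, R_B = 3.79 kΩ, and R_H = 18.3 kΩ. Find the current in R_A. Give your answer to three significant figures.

I ≈ 6.15 mA

Total conductance ΣG = 1/1.80 + 1/25.6 + 1/3.79 + 1/18.3 = 0.9131 (units of 1/kΩ).
R_A takes the fraction G_k/ΣG = 0.5556/0.9131 = 0.6084, so I = 10.1 × 0.6084 = 6.145 mA.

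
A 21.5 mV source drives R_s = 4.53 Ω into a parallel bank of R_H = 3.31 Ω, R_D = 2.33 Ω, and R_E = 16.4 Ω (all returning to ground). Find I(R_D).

Combine the parallel branches: R_p = (1/3.31 + 1/2.33 + 1/16.4)⁻¹ = 1.262 Ω.
Node voltage V_A = V_s · R_p/(R_s + R_p) = 21.5 × 0.2179 = 4.685 mV.
I(R_D) = V_A / R_D = 4.685/2.33 = 2.011 mA.
(Check via current divider: I_total = 3.712 mA; share G_k/ΣG = 0.5417 → same result.)

I ≈ 2.01 mA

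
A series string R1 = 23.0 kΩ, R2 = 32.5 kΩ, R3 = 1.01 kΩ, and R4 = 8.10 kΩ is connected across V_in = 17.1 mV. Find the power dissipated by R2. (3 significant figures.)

Series current I = V_in/ΣR = 17.1/64.61 = 0.2647 µA.
P(R2) = I²·R2 = (0.2647)² × 32.5 = 2.277 nW.

P ≈ 2.28 nW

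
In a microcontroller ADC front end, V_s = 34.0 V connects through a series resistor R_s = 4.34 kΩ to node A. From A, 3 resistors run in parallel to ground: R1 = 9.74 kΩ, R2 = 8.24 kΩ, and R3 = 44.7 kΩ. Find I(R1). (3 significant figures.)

I ≈ 1.69 mA

Parallel bank: R_p = 1/(1/9.74 + 1/8.24 + 1/44.7) = 4.058 kΩ.
V_A by voltage divider: V_A = 34.0 × 4.058/(4.34 + 4.058) = 16.43 V.
I(R1) = V_A / R1 = 16.43/9.74 = 1.687 mA.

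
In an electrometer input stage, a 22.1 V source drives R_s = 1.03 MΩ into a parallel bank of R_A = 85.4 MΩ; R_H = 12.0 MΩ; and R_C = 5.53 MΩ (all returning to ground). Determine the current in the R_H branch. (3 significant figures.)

Equivalent of the parallel group: R_p = 3.625 MΩ.
V_A by voltage divider: V_A = 22.1 × 3.625/(1.03 + 3.625) = 17.21 V.
I(R_H) = V_A / R_H = 17.21/12.0 = 1.434 µA.

I ≈ 1.43 µA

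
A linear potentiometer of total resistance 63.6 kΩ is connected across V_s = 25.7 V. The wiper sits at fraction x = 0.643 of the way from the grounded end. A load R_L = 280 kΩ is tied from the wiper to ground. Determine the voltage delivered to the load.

V_out ≈ 15.7 V

Lower segment x·R_p = 40.89 kΩ; upper segment (1−x)·R_p = 22.71 kΩ.
(x·R_p) ‖ R_L = 35.68 kΩ.
V_out = 25.7 × 35.68/(22.71 + 35.68) = 15.71 V.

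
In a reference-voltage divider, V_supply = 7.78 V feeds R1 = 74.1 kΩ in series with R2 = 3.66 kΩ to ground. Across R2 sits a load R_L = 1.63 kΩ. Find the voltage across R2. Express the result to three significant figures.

V_out ≈ 0.117 V

First combine the lower leg with the load: R2 ‖ R_L = 1.128 kΩ.
Voltage divider with the loaded lower leg: V_out = 7.78 × 1.128/(74.1 + 1.128) = 7.78 × 0.01499 = 0.1166 V.
(Unloaded it would be 0.366 V; the load pulls it down.)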